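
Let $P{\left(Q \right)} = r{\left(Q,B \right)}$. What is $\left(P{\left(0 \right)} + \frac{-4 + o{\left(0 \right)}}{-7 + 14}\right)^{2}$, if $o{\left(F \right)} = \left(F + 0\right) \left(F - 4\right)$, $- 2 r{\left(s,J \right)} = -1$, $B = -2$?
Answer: $\frac{1}{196} \approx 0.005102$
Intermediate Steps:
$r{\left(s,J \right)} = \frac{1}{2}$ ($r{\left(s,J \right)} = \left(- \frac{1}{2}\right) \left(-1\right) = \frac{1}{2}$)
$o{\left(F \right)} = F \left(-4 + F\right)$
$P{\left(Q \right)} = \frac{1}{2}$
$\left(P{\left(0 \right)} + \frac{-4 + o{\left(0 \right)}}{-7 + 14}\right)^{2} = \left(\frac{1}{2} + \frac{-4 + 0 \left(-4 + 0\right)}{-7 + 14}\right)^{2} = \left(\frac{1}{2} + \frac{-4 + 0 \left(-4\right)}{7}\right)^{2} = \left(\frac{1}{2} + \left(-4 + 0\right) \frac{1}{7}\right)^{2} = \left(\frac{1}{2} - \frac{4}{7}\right)^{2} = \left(- \frac{1}{14}\right)^{2} = \frac{1}{196}$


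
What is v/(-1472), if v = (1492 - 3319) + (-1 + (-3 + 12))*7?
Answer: 77/64 ≈ 1.2031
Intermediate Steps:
v = -1771 (v = -1827 + (-1 + 9)*7 = -1827 + 8*7 = -1827 + 56 = -1771)
v/(-1472) = -1771/(-1472) = -1771*(-1/1472) = 77/64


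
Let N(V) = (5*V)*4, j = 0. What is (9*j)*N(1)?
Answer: 0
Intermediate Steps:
N(V) = 20*V
(9*j)*N(1) = (9*0)*(20*1) = 0*20 = 0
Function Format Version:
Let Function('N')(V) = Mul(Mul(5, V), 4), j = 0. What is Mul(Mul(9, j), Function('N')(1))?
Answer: 0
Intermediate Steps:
Function('N')(V) = Mul(20, V)
Mul(Mul(9, j), Function('N')(1)) = Mul(Mul(9, 0), Mul(20, 1)) = Mul(0, 20) = 0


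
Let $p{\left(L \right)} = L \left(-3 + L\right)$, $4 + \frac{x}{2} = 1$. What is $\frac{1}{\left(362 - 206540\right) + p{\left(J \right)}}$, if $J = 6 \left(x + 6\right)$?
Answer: $- \frac{1}{206178} \approx -4.8502 \cdot 10^{-6}$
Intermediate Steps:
$x = -6$ ($x = -8 + 2 \cdot 1 = -8 + 2 = -6$)
$J = 0$ ($J = 6 \left(-6 + 6\right) = 6 \cdot 0 = 0$)
$\frac{1}{\left(362 - 206540\right) + p{\left(J \right)}} = \frac{1}{\left(362 - 206540\right) + 0 \left(-3 + 0\right)} = \frac{1}{\left(362 - 206540\right) + 0 \left(-3\right)} = \frac{1}{-206178 + 0} = \frac{1}{-206178} = - \frac{1}{206178}$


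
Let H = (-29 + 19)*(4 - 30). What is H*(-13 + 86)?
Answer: 18980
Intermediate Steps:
H = 260 (H = -10*(-26) = 260)
H*(-13 + 86) = 260*(-13 + 86) = 260*73 = 18980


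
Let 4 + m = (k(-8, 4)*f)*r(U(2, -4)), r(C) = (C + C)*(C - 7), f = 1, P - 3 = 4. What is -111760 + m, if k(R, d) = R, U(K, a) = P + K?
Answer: -112052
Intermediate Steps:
P = 7 (P = 3 + 4 = 7)
U(K, a) = 7 + K
r(C) = 2*C*(-7 + C) (r(C) = (2*C)*(-7 + C) = 2*C*(-7 + C))
m = -292 (m = -4 + (-8*1)*(2*(7 + 2)*(-7 + (7 + 2))) = -4 - 16*9*(-7 + 9) = -4 - 16*9*2 = -4 - 8*36 = -4 - 288 = -292)
-111760 + m = -111760 - 292 = -112052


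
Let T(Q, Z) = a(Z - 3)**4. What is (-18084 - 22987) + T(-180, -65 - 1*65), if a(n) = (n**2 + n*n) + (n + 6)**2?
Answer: 7038255386832119330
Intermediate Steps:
a(n) = (6 + n)**2 + 2*n**2 (a(n) = (n**2 + n**2) + (6 + n)**2 = 2*n**2 + (6 + n)**2 = (6 + n)**2 + 2*n**2)
T(Q, Z) = ((3 + Z)**2 + 2*(-3 + Z)**2)**4 (T(Q, Z) = ((6 + (Z - 3))**2 + 2*(Z - 3)**2)**4 = ((6 + (-3 + Z))**2 + 2*(-3 + Z)**2)**4 = ((3 + Z)**2 + 2*(-3 + Z)**2)**4)
(-18084 - 22987) + T(-180, -65 - 1*65) = (-18084 - 22987) + ((3 + (-65 - 1*65))**2 + 2*(-3 + (-65 - 1*65))**2)**4 = -41071 + ((3 + (-65 - 65))**2 + 2*(-3 + (-65 - 65))**2)**4 = -41071 + ((3 - 130)**2 + 2*(-3 - 130)**2)**4 = -41071 + ((-127)**2 + 2*(-133)**2)**4 = -41071 + (16129 + 2*17689)**4 = -41071 + (16129 + 35378)**4 = -41071 + 51507**4 = -41071 + 7038255386832160401 = 7038255386832119330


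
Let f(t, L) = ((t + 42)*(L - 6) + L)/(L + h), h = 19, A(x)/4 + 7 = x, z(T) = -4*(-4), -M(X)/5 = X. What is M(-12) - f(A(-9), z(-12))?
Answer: 2304/35 ≈ 65.829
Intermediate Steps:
M(X) = -5*X
z(T) = 16
A(x) = -28 + 4*x
f(t, L) = (L + (-6 + L)*(42 + t))/(19 + L) (f(t, L) = ((t + 42)*(L - 6) + L)/(L + 19) = ((42 + t)*(-6 + L) + L)/(19 + L) = ((-6 + L)*(42 + t) + L)/(19 + L) = (L + (-6 + L)*(42 + t))/(19 + L))
M(-12) - f(A(-9), z(-12)) = -5*(-12) - (-252 - 6*(-28 + 4*(-9)) + 43*16 + 16*(-28 + 4*(-9)))/(19 + 16) = 60 - (-252 - 6*(-28 - 36) + 688 + 16*(-28 - 36))/35 = 60 - (-252 - 6*(-64) + 688 + 16*(-64))/35 = 60 - (-252 + 384 + 688 - 1024)/35 = 60 - (-204)/35 = 60 - 1*(-204/35) = 60 + 204/35 = 2304/35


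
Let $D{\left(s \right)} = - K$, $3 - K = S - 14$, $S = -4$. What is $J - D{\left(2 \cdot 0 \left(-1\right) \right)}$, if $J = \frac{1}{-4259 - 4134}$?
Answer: $\frac{176252}{8393} \approx 21.0$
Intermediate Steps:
$K = 21$ ($K = 3 - \left(-4 - 14\right) = 3 - -18 = 3 + 18 = 21$)
$J = - \frac{1}{8393}$ ($J = \frac{1}{-8393} = - \frac{1}{8393} \approx -0.00011915$)
$D{\left(s \right)} = -21$ ($D{\left(s \right)} = \left(-1\right) 21 = -21$)
$J - D{\left(2 \cdot 0 \left(-1\right) \right)} = - \frac{1}{8393} - -21 = - \frac{1}{8393} + 21 = \frac{176252}{8393}$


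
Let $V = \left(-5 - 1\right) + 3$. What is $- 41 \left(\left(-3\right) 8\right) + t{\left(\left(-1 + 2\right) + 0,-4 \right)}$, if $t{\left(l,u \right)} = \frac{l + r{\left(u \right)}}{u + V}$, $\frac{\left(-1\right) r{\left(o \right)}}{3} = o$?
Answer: $\frac{6875}{7} \approx 982.14$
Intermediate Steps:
$V = -3$ ($V = -6 + 3 = -3$)
$r{\left(o \right)} = - 3 o$
$t{\left(l,u \right)} = \frac{l - 3 u}{-3 + u}$ ($t{\left(l,u \right)} = \frac{l - 3 u}{u - 3} = \frac{l - 3 u}{-3 + u}$)
$- 41 \left(\left(-3\right) 8\right) + t{\left(\left(-1 + 2\right) + 0,-4 \right)} = - 41 \left(\left(-3\right) 8\right) + \frac{\left(\left(-1 + 2\right) + 0\right) - -12}{-3 - 4} = \left(-41\right) \left(-24\right) + \frac{\left(1 + 0\right) + 12}{-7} = 984 - \frac{1 + 12}{7} = 984 - \frac{13}{7} = \frac{6875}{7}$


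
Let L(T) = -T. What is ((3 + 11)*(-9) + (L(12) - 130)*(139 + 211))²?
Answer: 2482630276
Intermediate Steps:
((3 + 11)*(-9) + (L(12) - 130)*(139 + 211))² = ((3 + 11)*(-9) + (-1*12 - 130)*(139 + 211))² = (14*(-9) + (-12 - 130)*350)² = (-126 - 142*350)² = (-126 - 49700)² = (-49826)² = 2482630276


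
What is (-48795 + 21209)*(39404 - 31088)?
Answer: -229405176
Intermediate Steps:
(-48795 + 21209)*(39404 - 31088) = -27586*8316 = -229405176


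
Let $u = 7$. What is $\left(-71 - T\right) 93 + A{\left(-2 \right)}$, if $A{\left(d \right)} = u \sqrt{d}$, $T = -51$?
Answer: $-1860 + 7 i \sqrt{2} \approx -1860.0 + 9.8995 i$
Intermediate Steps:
$A{\left(d \right)} = 7 \sqrt{d}$
$\left(-71 - T\right) 93 + A{\left(-2 \right)} = \left(-71 - -51\right) 93 + 7 \sqrt{-2} = \left(-71 + 51\right) 93 + 7 i \sqrt{2} = \left(-20\right) 93 + 7 i \sqrt{2} = -1860 + 7 i \sqrt{2}$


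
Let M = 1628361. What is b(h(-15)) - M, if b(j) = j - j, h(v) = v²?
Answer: -1628361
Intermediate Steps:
b(j) = 0
b(h(-15)) - M = 0 - 1*1628361 = 0 - 1628361 = -1628361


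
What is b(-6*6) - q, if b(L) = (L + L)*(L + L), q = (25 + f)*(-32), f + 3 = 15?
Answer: 6368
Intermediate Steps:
f = 12 (f = -3 + 15 = 12)
q = -1184 (q = (25 + 12)*(-32) = 37*(-32) = -1184)
b(L) = 4*L² (b(L) = (2*L)*(2*L) = 4*L²)
b(-6*6) - q = 4*(-6*6)² - 1*(-1184) = 4*(-36)² + 1184 = 4*1296 + 1184 = 5184 + 1184 = 6368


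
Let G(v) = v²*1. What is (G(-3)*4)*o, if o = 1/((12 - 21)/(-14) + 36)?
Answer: 56/57 ≈ 0.98246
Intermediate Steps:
G(v) = v²
o = 14/513 (o = 1/(-9*(-1/14) + 36) = 1/(9/14 + 36) = 1/(513/14) = 14/513 ≈ 0.027290)
(G(-3)*4)*o = ((-3)²*4)*(14/513) = (9*4)*(14/513) = 36*(14/513) = 56/57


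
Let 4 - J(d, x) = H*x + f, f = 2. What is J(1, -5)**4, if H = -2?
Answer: 4096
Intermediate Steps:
J(d, x) = 2 + 2*x (J(d, x) = 4 - (-2*x + 2) = 4 - (2 - 2*x) = 4 + (-2 + 2*x) = 2 + 2*x)
J(1, -5)**4 = (2 + 2*(-5))**4 = (2 - 10)**4 = (-8)**4 = 4096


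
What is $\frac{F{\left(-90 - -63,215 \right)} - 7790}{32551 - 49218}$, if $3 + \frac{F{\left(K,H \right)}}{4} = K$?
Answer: $\frac{1130}{2381} \approx 0.47459$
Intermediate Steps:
$F{\left(K,H \right)} = -12 + 4 K$
$\frac{F{\left(-90 - -63,215 \right)} - 7790}{32551 - 49218} = \frac{\left(-12 + 4 \left(-90 - -63\right)\right) - 7790}{32551 - 49218} = \frac{\left(-12 + 4 \left(-90 + 63\right)\right) - 7790}{-16667} = \left(\left(-12 + 4 \left(-27\right)\right) - 7790\right) \left(- \frac{1}{16667}\right) = \left(\left(-12 - 108\right) - 7790\right) \left(- \frac{1}{16667}\right) = \left(-120 - 7790\right) \left(- \frac{1}{16667}\right) = \left(-7910\right) \left(- \frac{1}{16667}\right) = \frac{1130}{2381}$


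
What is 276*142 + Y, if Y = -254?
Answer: 38938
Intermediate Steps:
276*142 + Y = 276*142 - 254 = 39192 - 254 = 38938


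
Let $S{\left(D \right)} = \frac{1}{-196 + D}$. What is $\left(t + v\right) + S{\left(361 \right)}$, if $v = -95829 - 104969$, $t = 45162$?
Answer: $- \frac{25679939}{165} \approx -1.5564 \cdot 10^{5}$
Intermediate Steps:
$v = -200798$
$\left(t + v\right) + S{\left(361 \right)} = \left(45162 - 200798\right) + \frac{1}{-196 + 361} = -155636 + \frac{1}{165} = - \frac{25679939}{165}$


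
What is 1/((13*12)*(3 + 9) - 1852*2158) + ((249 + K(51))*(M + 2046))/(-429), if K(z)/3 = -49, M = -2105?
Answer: 6659931/474760 ≈ 14.028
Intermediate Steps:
K(z) = -147 (K(z) = 3*(-49) = -147)
1/((13*12)*(3 + 9) - 1852*2158) + ((249 + K(51))*(M + 2046))/(-429) = 1/((13*12)*(3 + 9) - 1852*2158) + ((249 - 147)*(-2105 + 2046))/(-429) = (1/2158)/(156*12 - 1852) + (102*(-59))*(-1/429) = (1/2158)/(1872 - 1852) - 6018*(-1/429) = (1/2158)/20 + 2006/143 = (1/20)*(1/2158) + 2006/143 = 1/43160 + 2006/143 = 6659931/474760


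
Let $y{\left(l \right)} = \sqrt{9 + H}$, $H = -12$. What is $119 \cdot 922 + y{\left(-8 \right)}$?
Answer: $109718 + i \sqrt{3} \approx 1.0972 \cdot 10^{5} + 1.732 i$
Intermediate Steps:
$y{\left(l \right)} = i \sqrt{3}$ ($y{\left(l \right)} = \sqrt{9 - 12} = \sqrt{-3} = i \sqrt{3}$)
$119 \cdot 922 + y{\left(-8 \right)} = 119 \cdot 922 + i \sqrt{3} = 109718 + i \sqrt{3}$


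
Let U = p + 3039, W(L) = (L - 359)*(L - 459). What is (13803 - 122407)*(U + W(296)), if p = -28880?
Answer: 1691181488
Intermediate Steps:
W(L) = (-459 + L)*(-359 + L) (W(L) = (-359 + L)*(-459 + L) = (-459 + L)*(-359 + L))
U = -25841 (U = -28880 + 3039 = -25841)
(13803 - 122407)*(U + W(296)) = (13803 - 122407)*(-25841 + (164781 + 296² - 818*296)) = -108604*(-25841 + (164781 + 87616 - 242128)) = -108604*(-25841 + 10269) = -108604*(-15572) = 1691181488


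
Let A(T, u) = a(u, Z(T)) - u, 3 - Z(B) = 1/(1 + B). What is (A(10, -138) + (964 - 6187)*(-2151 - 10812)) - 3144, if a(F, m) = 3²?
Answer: 67702752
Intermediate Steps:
Z(B) = 3 - 1/(1 + B)
a(F, m) = 9
A(T, u) = 9 - u
(A(10, -138) + (964 - 6187)*(-2151 - 10812)) - 3144 = ((9 - 1*(-138)) + (964 - 6187)*(-2151 - 10812)) - 3144 = ((9 + 138) - 5223*(-12963)) - 3144 = (147 + 67705749) - 3144 = 67705896 - 3144 = 67702752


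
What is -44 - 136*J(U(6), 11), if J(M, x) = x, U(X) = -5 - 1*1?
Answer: -1540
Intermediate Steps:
U(X) = -6 (U(X) = -5 - 1 = -6)
-44 - 136*J(U(6), 11) = -44 - 136*11 = -44 - 1496 = -1540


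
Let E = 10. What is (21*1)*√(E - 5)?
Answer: 21*√5 ≈ 46.957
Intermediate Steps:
(21*1)*√(E - 5) = (21*1)*√(10 - 5) = 21*√5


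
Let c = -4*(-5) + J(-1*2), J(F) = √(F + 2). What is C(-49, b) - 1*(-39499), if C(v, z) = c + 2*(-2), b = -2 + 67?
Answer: 39515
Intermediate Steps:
J(F) = √(2 + F)
b = 65
c = 20 (c = -4*(-5) + √(2 - 1*2) = 20 + √(2 - 2) = 20 + √0 = 20 + 0 = 20)
C(v, z) = 16 (C(v, z) = 20 + 2*(-2) = 20 - 4 = 16)
C(-49, b) - 1*(-39499) = 16 - 1*(-39499) = 16 + 39499 = 39515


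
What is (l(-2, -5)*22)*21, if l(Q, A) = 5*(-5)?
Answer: -11550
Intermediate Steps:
l(Q, A) = -25
(l(-2, -5)*22)*21 = -25*22*21 = -550*21 = -11550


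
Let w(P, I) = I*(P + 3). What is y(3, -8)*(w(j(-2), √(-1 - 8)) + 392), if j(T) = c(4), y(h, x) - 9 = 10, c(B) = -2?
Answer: 7448 + 57*I ≈ 7448.0 + 57.0*I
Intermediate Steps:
y(h, x) = 19 (y(h, x) = 9 + 10 = 19)
j(T) = -2
w(P, I) = I*(3 + P)
y(3, -8)*(w(j(-2), √(-1 - 8)) + 392) = 19*(√(-1 - 8)*(3 - 2) + 392) = 19*(√(-9)*1 + 392) = 19*((3*I)*1 + 392) = 19*(3*I + 392) = 19*(392 + 3*I) = 7448 + 57*I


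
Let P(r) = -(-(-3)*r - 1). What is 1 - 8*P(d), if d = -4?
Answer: -103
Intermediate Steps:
P(r) = 1 - 3*r (P(r) = -(3*r - 1) = -(-1 + 3*r) = 1 - 3*r)
1 - 8*P(d) = 1 - 8*(1 - 3*(-4)) = 1 - 8*(1 + 12) = 1 - 8*13 = 1 - 104 = -103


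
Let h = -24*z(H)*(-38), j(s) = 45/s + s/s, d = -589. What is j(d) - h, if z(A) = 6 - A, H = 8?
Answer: 1074880/589 ≈ 1824.9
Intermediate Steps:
j(s) = 1 + 45/s (j(s) = 45/s + 1 = 1 + 45/s)
h = -1824 (h = -24*(6 - 1*8)*(-38) = -24*(6 - 8)*(-38) = -24*(-2)*(-38) = 48*(-38) = -1824)
j(d) - h = (45 - 589)/(-589) - 1*(-1824) = -1/589*(-544) + 1824 = 544/589 + 1824 = 1074880/589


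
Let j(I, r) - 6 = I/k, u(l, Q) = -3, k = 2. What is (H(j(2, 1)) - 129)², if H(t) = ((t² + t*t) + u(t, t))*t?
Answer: 287296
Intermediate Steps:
j(I, r) = 6 + I/2
H(t) = t*(-3 + 2*t²) (H(t) = ((t² + t*t) - 3)*t = ((t² + t²) - 3)*t = (2*t² - 3)*t = (-3 + 2*t²)*t = t*(-3 + 2*t²))
(H(j(2, 1)) - 129)² = ((6 + (½)*2)*(-3 + 2*(6 + (½)*2)²) - 129)² = ((6 + 1)*(-3 + 2*(6 + 1)²) - 129)² = (7*(-3 + 2*7²) - 129)² = (7*(-3 + 2*49) - 129)² = (7*(-3 + 98) - 129)² = (7*95 - 129)² = (665 - 129)² = 536² = 287296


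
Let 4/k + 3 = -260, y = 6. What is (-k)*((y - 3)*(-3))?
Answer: -36/263 ≈ -0.13688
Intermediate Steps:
k = -4/263 (k = 4/(-3 - 260) = 4/(-263) = 4*(-1/263) = -4/263 ≈ -0.015209)
(-k)*((y - 3)*(-3)) = (-1*(-4/263))*((6 - 3)*(-3)) = 4*(3*(-3))/263 = (4/263)*(-9) = -36/263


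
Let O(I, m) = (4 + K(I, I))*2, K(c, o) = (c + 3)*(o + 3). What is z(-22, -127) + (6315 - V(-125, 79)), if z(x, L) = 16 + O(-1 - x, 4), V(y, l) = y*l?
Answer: 17366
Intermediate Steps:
K(c, o) = (3 + c)*(3 + o)
O(I, m) = 26 + 2*I**2 + 12*I (O(I, m) = (4 + (9 + 3*I + 3*I + I*I))*2 = (4 + (9 + 3*I + 3*I + I**2))*2 = (4 + (9 + I**2 + 6*I))*2 = (13 + I**2 + 6*I)*2 = 26 + 2*I**2 + 12*I)
V(y, l) = l*y
z(x, L) = 30 - 12*x + 2*(-1 - x)**2 (z(x, L) = 16 + (26 + 2*(-1 - x)**2 + 12*(-1 - x)) = 16 + (26 + 2*(-1 - x)**2 + (-12 - 12*x)) = 16 + (14 - 12*x + 2*(-1 - x)**2) = 30 - 12*x + 2*(-1 - x)**2)
z(-22, -127) + (6315 - V(-125, 79)) = (32 - 8*(-22) + 2*(-22)**2) + (6315 - 79*(-125)) = (32 + 176 + 2*484) + (6315 - 1*(-9875)) = (32 + 176 + 968) + (6315 + 9875) = 1176 + 16190 = 17366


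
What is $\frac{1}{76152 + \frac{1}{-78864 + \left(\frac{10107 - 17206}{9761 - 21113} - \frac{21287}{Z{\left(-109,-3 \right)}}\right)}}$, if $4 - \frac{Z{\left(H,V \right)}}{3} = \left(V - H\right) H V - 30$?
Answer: $\frac{704565451141}{53654068226355408} \approx 1.3132 \cdot 10^{-5}$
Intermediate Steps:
$Z{\left(H,V \right)} = 102 - 3 H V \left(V - H\right)$ ($Z{\left(H,V \right)} = 12 - 3 \left(\left(V - H\right) H V - 30\right) = 12 - 3 \left(H \left(V - H\right) V - 30\right) = 12 - 3 \left(H V \left(V - H\right) - 30\right) = 12 - 3 \left(-30 + H V \left(V - H\right)\right) = 12 - \left(-90 + 3 H V \left(V - H\right)\right) = 102 - 3 H V \left(V - H\right)$)
$\frac{1}{76152 + \frac{1}{-78864 + \left(\frac{10107 - 17206}{9761 - 21113} - \frac{21287}{Z{\left(-109,-3 \right)}}\right)}} = \frac{1}{76152 + \frac{1}{-78864 + \left(\frac{10107 - 17206}{9761 - 21113} - \frac{21287}{102 - - 327 \left(-3\right)^{2} + 3 \left(-3\right) \left(-109\right)^{2}}\right)}} = \frac{1}{76152 + \frac{1}{-78864 - \left(- \frac{7099}{11352} + \frac{21287}{102 - \left(-327\right) 9 + 3 \left(-3\right) 11881}\right)}} = \frac{1}{76152 + \frac{1}{-78864 - \left(- \frac{7099}{11352} + \frac{21287}{102 + 2943 - 106929}\right)}} = \frac{1}{76152 + \frac{1}{-78864 + \left(\frac{7099}{11352} - \frac{21287}{-103884}\right)}} = \frac{1}{76152 + \frac{1}{-78864 + \left(\frac{7099}{11352} - - \frac{21287}{103884}\right)}} = \frac{1}{76152 + \frac{1}{-78864 + \left(\frac{7099}{11352} + \frac{21287}{103884}\right)}} = \frac{1}{76152 + \frac{1}{-78864 + \frac{7417595}{8934024}}} = \frac{1}{76152 + \frac{1}{- \frac{704565451141}{8934024}}} = \frac{1}{76152 - \frac{8934024}{704565451141}} = \frac{1}{\frac{53654068226355408}{704565451141}} = \frac{704565451141}{53654068226355408}$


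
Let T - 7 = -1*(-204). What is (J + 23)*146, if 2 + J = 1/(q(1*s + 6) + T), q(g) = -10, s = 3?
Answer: 616412/201 ≈ 3066.7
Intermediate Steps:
T = 211 (T = 7 - 1*(-204) = 7 + 204 = 211)
J = -401/201 (J = -2 + 1/(-10 + 211) = -2 + 1/201 = -401/201 ≈ -1.9950)
(J + 23)*146 = (-401/201 + 23)*146 = (4222/201)*146 = 616412/201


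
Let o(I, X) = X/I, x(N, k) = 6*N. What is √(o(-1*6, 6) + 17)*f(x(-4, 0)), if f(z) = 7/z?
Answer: -7/6 ≈ -1.1667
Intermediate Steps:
√(o(-1*6, 6) + 17)*f(x(-4, 0)) = √(6/((-1*6)) + 17)*(7/((6*(-4)))) = √(6/(-6) + 17)*(7/(-24)) = √(6*(-⅙) + 17)*(7*(-1/24)) = √(-1 + 17)*(-7/24) = √16*(-7/24) = 4*(-7/24) = -7/6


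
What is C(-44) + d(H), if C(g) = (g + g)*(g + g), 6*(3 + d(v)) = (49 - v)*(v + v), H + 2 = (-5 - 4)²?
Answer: 6951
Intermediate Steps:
H = 79 (H = -2 + (-5 - 4)² = -2 + (-9)² = -2 + 81 = 79)
d(v) = -3 + v*(49 - v)/3 (d(v) = -3 + ((49 - v)*(v + v))/6 = -3 + ((49 - v)*(2*v))/6 = -3 + (2*v*(49 - v))/6 = -3 + v*(49 - v)/3)
C(g) = 4*g² (C(g) = (2*g)*(2*g) = 4*g²)
C(-44) + d(H) = 4*(-44)² + (-3 - ⅓*79² + (49/3)*79) = 4*1936 + (-3 - ⅓*6241 + 3871/3) = 7744 + (-3 - 6241/3 + 3871/3) = 7744 - 793 = 6951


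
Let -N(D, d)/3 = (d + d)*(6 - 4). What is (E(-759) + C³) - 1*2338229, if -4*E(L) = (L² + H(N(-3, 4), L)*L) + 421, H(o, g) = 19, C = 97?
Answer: -6264305/4 ≈ -1.5661e+6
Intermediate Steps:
N(D, d) = -12*d (N(D, d) = -3*(d + d)*(6 - 4) = -3*2*d*2 = -12*d)
E(L) = -421/4 - 19*L/4 - L²/4 (E(L) = -((L² + 19*L) + 421)/4 = -(421 + L² + 19*L)/4 = -421/4 - 19*L/4 - L²/4)
(E(-759) + C³) - 1*2338229 = ((-421/4 - 19/4*(-759) - ¼*(-759)²) + 97³) - 1*2338229 = ((-421/4 + 14421/4 - ¼*576081) + 912673) - 2338229 = ((-421/4 + 14421/4 - 576081/4) + 912673) - 2338229 = (-562081/4 + 912673) - 2338229 = 3088611/4 - 2338229 = -6264305/4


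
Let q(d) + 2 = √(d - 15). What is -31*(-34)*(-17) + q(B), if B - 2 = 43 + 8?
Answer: -17920 + √38 ≈ -17914.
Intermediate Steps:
B = 53 (B = 2 + (43 + 8) = 2 + 51 = 53)
q(d) = -2 + √(-15 + d) (q(d) = -2 + √(d - 15) = -2 + √(-15 + d))
-31*(-34)*(-17) + q(B) = -31*(-34)*(-17) + (-2 + √(-15 + 53)) = 1054*(-17) + (-2 + √38) = -17918 + (-2 + √38) = -17920 + √38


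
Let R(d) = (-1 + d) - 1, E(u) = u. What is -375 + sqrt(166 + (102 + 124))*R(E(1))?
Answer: -375 - 14*sqrt(2) ≈ -394.80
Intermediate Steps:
R(d) = -2 + d
-375 + sqrt(166 + (102 + 124))*R(E(1)) = -375 + sqrt(166 + (102 + 124))*(-2 + 1) = -375 + sqrt(166 + 226)*(-1) = -375 + sqrt(392)*(-1) = -375 + (14*sqrt(2))*(-1) = -375 - 14*sqrt(2)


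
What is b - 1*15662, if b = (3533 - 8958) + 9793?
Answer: -11294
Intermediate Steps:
b = 4368 (b = -5425 + 9793 = 4368)
b - 1*15662 = 4368 - 1*15662 = 4368 - 15662 = -11294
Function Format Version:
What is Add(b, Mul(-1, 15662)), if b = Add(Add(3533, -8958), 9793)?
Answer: -11294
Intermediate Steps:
b = 4368 (b = Add(-5425, 9793) = 4368)
Add(b, Mul(-1, 15662)) = Add(4368, Mul(-1, 15662)) = Add(4368, -15662) = -11294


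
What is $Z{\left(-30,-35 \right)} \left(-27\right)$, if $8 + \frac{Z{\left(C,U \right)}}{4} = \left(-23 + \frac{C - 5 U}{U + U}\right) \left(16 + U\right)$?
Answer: $- \frac{354078}{7} \approx -50583.0$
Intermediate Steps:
$Z{\left(C,U \right)} = -32 + 4 \left(-23 + \frac{C - 5 U}{2 U}\right) \left(16 + U\right)$ ($Z{\left(C,U \right)} = -32 + 4 \left(-23 + \frac{C - 5 U}{U + U}\right) \left(16 + U\right) = -32 + 4 \left(-23 + \frac{C - 5 U}{2 U}\right) \left(16 + U\right)$)
$Z{\left(-30,-35 \right)} \left(-27\right) = \left(-1664 - -3570 + 2 \left(-30\right) + 32 \left(-30\right) \frac{1}{-35}\right) \left(-27\right) = \left(-1664 + 3570 - 60 + 32 \left(-30\right) \left(- \frac{1}{35}\right)\right) \left(-27\right) = \left(-1664 + 3570 - 60 + \frac{192}{7}\right) \left(-27\right) = \frac{13114}{7} \left(-27\right) = - \frac{354078}{7}$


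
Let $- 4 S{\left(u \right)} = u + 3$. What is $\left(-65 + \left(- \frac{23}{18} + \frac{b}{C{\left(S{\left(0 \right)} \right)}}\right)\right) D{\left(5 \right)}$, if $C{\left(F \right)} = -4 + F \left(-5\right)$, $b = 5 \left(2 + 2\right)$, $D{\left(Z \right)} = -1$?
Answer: $\frac{2633}{18} \approx 146.28$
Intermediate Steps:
$S{\left(u \right)} = - \frac{3}{4} - \frac{u}{4}$ ($S{\left(u \right)} = - \frac{u + 3}{4} = - \frac{3 + u}{4} = - \frac{3}{4} - \frac{u}{4}$)
$b = 20$ ($b = 5 \cdot 4 = 20$)
$C{\left(F \right)} = -4 - 5 F$
$\left(-65 + \left(- \frac{23}{18} + \frac{b}{C{\left(S{\left(0 \right)} \right)}}\right)\right) D{\left(5 \right)} = \left(-65 + \left(- \frac{23}{18} + \frac{20}{-4 - 5 \left(- \frac{3}{4} - 0\right)}\right)\right) \left(-1\right) = \left(-65 + \left(\left(-23\right) \frac{1}{18} + \frac{20}{-4 - 5 \left(- \frac{3}{4} + 0\right)}\right)\right) \left(-1\right) = \left(-65 + \left(- \frac{23}{18} + \frac{20}{-4 - - \frac{15}{4}}\right)\right) \left(-1\right) = \left(-65 + \left(- \frac{23}{18} + \frac{20}{-4 + \frac{15}{4}}\right)\right) \left(-1\right) = \left(-65 + \left(- \frac{23}{18} + \frac{20}{- \frac{1}{4}}\right)\right) \left(-1\right) = \left(-65 + \left(- \frac{23}{18} + 20 \left(-4\right)\right)\right) \left(-1\right) = \left(-65 - \frac{1463}{18}\right) \left(-1\right) = \left(- \frac{2633}{18}\right) \left(-1\right) = \frac{2633}{18}$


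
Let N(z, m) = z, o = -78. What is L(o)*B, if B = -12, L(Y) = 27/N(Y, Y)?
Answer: 54/13 ≈ 4.1538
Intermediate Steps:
L(Y) = 27/Y
L(o)*B = (27/(-78))*(-12) = (27*(-1/78))*(-12) = -9/26*(-12) = 54/13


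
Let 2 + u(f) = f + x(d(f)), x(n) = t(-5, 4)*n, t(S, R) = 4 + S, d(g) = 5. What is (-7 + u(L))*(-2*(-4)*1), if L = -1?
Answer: -120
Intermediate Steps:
x(n) = -n (x(n) = (4 - 5)*n = -n)
u(f) = -7 + f (u(f) = -2 + (f - 1*5) = -2 + (f - 5) = -2 + (-5 + f) = -7 + f)
(-7 + u(L))*(-2*(-4)*1) = (-7 + (-7 - 1))*(-2*(-4)*1) = (-7 - 8)*(8*1) = -15*8 = -120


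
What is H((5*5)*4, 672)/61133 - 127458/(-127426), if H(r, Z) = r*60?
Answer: 4278222957/3894966829 ≈ 1.0984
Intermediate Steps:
H(r, Z) = 60*r
H((5*5)*4, 672)/61133 - 127458/(-127426) = (60*((5*5)*4))/61133 - 127458/(-127426) = (60*(25*4))*(1/61133) - 127458*(-1/127426) = (60*100)*(1/61133) + 63729/63713 = 6000*(1/61133) + 63729/63713 = 6000/61133 + 63729/63713 = 4278222957/3894966829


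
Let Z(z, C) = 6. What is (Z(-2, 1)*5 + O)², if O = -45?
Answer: 225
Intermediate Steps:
(Z(-2, 1)*5 + O)² = (6*5 - 45)² = (30 - 45)² = (-15)² = 225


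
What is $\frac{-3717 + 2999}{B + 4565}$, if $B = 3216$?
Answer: $- \frac{718}{7781} \approx -0.092276$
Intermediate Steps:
$\frac{-3717 + 2999}{B + 4565} = \frac{-3717 + 2999}{3216 + 4565} = - \frac{718}{7781}$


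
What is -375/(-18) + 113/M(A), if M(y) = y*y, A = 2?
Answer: 589/12 ≈ 49.083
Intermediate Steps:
M(y) = y²
-375/(-18) + 113/M(A) = -375/(-18) + 113/(2²) = -375*(-1/18) + 113/4 = 125/6 + 113*(¼) = 125/6 + 113/4 = 589/12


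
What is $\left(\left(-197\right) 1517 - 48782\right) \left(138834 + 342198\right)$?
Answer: $-167221635192$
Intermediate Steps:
$\left(\left(-197\right) 1517 - 48782\right) \left(138834 + 342198\right) = \left(-298849 - 48782\right) 481032 = \left(-347631\right) 481032 = -167221635192$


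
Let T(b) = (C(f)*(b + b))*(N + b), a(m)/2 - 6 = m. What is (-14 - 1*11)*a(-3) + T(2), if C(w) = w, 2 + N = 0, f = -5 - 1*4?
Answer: -150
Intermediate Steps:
f = -9 (f = -5 - 4 = -9)
N = -2 (N = -2 + 0 = -2)
a(m) = 12 + 2*m
T(b) = -18*b*(-2 + b) (T(b) = (-9*(b + b))*(-2 + b) = (-18*b)*(-2 + b) = -18*b*(-2 + b))
(-14 - 1*11)*a(-3) + T(2) = (-14 - 1*11)*(12 + 2*(-3)) + 18*2*(2 - 1*2) = (-14 - 11)*(12 - 6) + 18*2*(2 - 2) = -25*6 + 18*2*0 = -150 + 0 = -150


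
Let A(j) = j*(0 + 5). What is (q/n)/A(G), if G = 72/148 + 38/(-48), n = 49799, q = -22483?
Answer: 19964904/67477645 ≈ 0.29587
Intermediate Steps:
G = -271/888 (G = 72*(1/148) + 38*(-1/48) = 18/37 - 19/24 = -271/888 ≈ -0.30518)
A(j) = 5*j (A(j) = j*5 = 5*j)
(q/n)/A(G) = (-22483/49799)/((5*(-271/888))) = (-22483*1/49799)/(-1355/888) = -22483/49799*(-888/1355) = 19964904/67477645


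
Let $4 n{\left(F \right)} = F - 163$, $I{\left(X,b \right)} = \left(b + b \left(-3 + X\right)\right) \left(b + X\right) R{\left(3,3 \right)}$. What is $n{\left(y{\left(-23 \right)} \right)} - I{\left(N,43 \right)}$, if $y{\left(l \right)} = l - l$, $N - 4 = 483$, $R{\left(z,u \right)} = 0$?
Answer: $- \frac{163}{4} \approx -40.75$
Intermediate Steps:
$N = 487$ ($N = 4 + 483 = 487$)
$y{\left(l \right)} = 0$
$I{\left(X,b \right)} = 0$ ($I{\left(X,b \right)} = \left(b + b \left(-3 + X\right)\right) \left(b + X\right) 0 = \left(b + b \left(-3 + X\right)\right) \left(X + b\right) 0 = \left(X + b\right) \left(b + b \left(-3 + X\right)\right) 0 = 0$)
$n{\left(F \right)} = - \frac{163}{4} + \frac{F}{4}$ ($n{\left(F \right)} = \frac{F - 163}{4} = \frac{-163 + F}{4} = - \frac{163}{4} + \frac{F}{4}$)
$n{\left(y{\left(-23 \right)} \right)} - I{\left(N,43 \right)} = \left(- \frac{163}{4} + \frac{1}{4} \cdot 0\right) - 0 = \left(- \frac{163}{4} + 0\right) + 0 = - \frac{163}{4} + 0 = - \frac{163}{4}$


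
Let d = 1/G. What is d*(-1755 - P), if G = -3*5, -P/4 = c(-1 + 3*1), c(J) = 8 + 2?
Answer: 343/3 ≈ 114.33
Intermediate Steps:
c(J) = 10
P = -40 (P = -4*10 = -40)
G = -15
d = -1/15 (d = 1/(-15) = -1/15 ≈ -0.066667)
d*(-1755 - P) = -(-1755 - 1*(-40))/15 = -(-1755 + 40)/15 = -1/15*(-1715) = 343/3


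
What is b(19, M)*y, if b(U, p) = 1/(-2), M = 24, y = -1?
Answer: 1/2 ≈ 0.50000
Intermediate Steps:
b(U, p) = -1/2
b(19, M)*y = -1/2*(-1) = 1/2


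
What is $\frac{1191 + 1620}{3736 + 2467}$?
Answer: $\frac{2811}{6203} \approx 0.45317$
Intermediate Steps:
$\frac{1191 + 1620}{3736 + 2467} = \frac{2811}{6203}$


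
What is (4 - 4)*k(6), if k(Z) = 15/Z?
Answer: 0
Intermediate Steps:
(4 - 4)*k(6) = (4 - 4)*(15/6) = 0*(15*(1/6)) = 0*(5/2) = 0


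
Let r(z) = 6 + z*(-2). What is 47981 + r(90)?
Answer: 47807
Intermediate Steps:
r(z) = 6 - 2*z
47981 + r(90) = 47981 + (6 - 2*90) = 47981 + (6 - 180) = 47981 - 174 = 47807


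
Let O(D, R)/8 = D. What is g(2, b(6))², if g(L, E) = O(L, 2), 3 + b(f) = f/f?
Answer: 256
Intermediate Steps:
O(D, R) = 8*D
b(f) = -2 (b(f) = -3 + f/f = -3 + 1 = -2)
g(L, E) = 8*L
g(2, b(6))² = (8*2)² = 16² = 256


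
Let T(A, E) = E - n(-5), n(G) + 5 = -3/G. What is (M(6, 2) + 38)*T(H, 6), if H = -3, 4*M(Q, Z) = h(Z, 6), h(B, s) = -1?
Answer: 1963/5 ≈ 392.60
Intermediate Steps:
M(Q, Z) = -1/4 (M(Q, Z) = (1/4)*(-1) = -1/4)
n(G) = -5 - 3/G
T(A, E) = 22/5 + E (T(A, E) = E - (-5 - 3/(-5)) = E - (-5 - 3*(-1/5)) = E - (-5 + 3/5) = E - 1*(-22/5) = E + 22/5 = 22/5 + E)
(M(6, 2) + 38)*T(H, 6) = (-1/4 + 38)*(22/5 + 6) = (151/4)*(52/5) = 1963/5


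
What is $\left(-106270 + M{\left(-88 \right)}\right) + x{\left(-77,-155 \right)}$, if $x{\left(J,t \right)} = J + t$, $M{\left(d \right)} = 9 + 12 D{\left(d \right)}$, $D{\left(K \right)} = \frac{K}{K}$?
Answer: $-106481$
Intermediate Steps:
$D{\left(K \right)} = 1$
$M{\left(d \right)} = 21$ ($M{\left(d \right)} = 9 + 12 \cdot 1 = 9 + 12 = 21$)
$\left(-106270 + M{\left(-88 \right)}\right) + x{\left(-77,-155 \right)} = \left(-106270 + 21\right) - 232 = -106249 - 232 = -106481$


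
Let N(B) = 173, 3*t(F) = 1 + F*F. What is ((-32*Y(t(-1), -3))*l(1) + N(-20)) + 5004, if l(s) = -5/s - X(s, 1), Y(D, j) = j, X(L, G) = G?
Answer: 4601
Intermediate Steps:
t(F) = ⅓ + F²/3 (t(F) = (1 + F*F)/3 = (1 + F²)/3 = ⅓ + F²/3)
l(s) = -1 - 5/s (l(s) = -5/s - 1*1 = -5/s - 1 = -1 - 5/s)
((-32*Y(t(-1), -3))*l(1) + N(-20)) + 5004 = ((-32*(-3))*((-5 - 1*1)/1) + 173) + 5004 = (96*(1*(-5 - 1)) + 173) + 5004 = (96*(1*(-6)) + 173) + 5004 = (96*(-6) + 173) + 5004 = (-576 + 173) + 5004 = -403 + 5004 = 4601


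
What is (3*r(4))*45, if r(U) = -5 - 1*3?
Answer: -1080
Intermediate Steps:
r(U) = -8 (r(U) = -5 - 3 = -8)
(3*r(4))*45 = (3*(-8))*45 = -24*45 = -1080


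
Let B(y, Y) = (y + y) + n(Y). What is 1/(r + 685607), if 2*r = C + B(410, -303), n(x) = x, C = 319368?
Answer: 2/1691099 ≈ 1.1827e-6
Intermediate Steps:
B(y, Y) = Y + 2*y (B(y, Y) = (y + y) + Y = 2*y + Y = Y + 2*y)
r = 319885/2 (r = (319368 + (-303 + 2*410))/2 = (319368 + (-303 + 820))/2 = (319368 + 517)/2 = (1/2)*319885 = 319885/2 ≈ 1.5994e+5)
1/(r + 685607) = 1/(319885/2 + 685607) = 1/(1691099/2) = 2/1691099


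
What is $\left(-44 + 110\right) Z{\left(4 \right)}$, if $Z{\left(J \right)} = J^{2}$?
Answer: $1056$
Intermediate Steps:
$\left(-44 + 110\right) Z{\left(4 \right)} = \left(-44 + 110\right) 4^{2} = 66 \cdot 16 = 1056$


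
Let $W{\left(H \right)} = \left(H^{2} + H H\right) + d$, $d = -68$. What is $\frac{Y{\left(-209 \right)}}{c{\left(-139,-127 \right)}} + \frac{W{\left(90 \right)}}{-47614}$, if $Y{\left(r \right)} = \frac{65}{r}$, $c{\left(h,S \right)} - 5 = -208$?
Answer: $- \frac{365917}{1084919} \approx -0.33728$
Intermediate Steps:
$c{\left(h,S \right)} = -203$ ($c{\left(h,S \right)} = 5 - 208 = -203$)
$W{\left(H \right)} = -68 + 2 H^{2}$ ($W{\left(H \right)} = \left(H^{2} + H H\right) - 68 = \left(H^{2} + H^{2}\right) - 68 = 2 H^{2} - 68 = -68 + 2 H^{2}$)
$\frac{Y{\left(-209 \right)}}{c{\left(-139,-127 \right)}} + \frac{W{\left(90 \right)}}{-47614} = \frac{65 \frac{1}{-209}}{-203} + \frac{-68 + 2 \cdot 90^{2}}{-47614} = 65 \left(- \frac{1}{209}\right) \left(- \frac{1}{203}\right) + \left(-68 + 2 \cdot 8100\right) \left(- \frac{1}{47614}\right) = \left(- \frac{65}{209}\right) \left(- \frac{1}{203}\right) + \left(-68 + 16200\right) \left(- \frac{1}{47614}\right) = \frac{65}{42427} + 16132 \left(- \frac{1}{47614}\right) = \frac{65}{42427} - \frac{8066}{23807} = - \frac{365917}{1084919}$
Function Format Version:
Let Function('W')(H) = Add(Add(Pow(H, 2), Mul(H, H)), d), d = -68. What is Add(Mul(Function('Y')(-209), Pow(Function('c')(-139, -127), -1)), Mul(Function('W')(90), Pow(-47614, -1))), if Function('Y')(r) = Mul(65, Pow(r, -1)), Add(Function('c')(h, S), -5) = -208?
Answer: Rational(-365917, 1084919) ≈ -0.33728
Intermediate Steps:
Function('c')(h, S) = -203 (Function('c')(h, S) = Add(5, -208) = -203)
Function('W')(H) = Add(-68, Mul(2, Pow(H, 2))) (Function('W')(H) = Add(Add(Pow(H, 2), Mul(H, H)), -68) = Add(Add(Pow(H, 2), Pow(H, 2)), -68) = Add(Mul(2, Pow(H, 2)), -68) = Add(-68, Mul(2, Pow(H, 2))))
Add(Mul(Function('Y')(-209), Pow(Function('c')(-139, -127), -1)), Mul(Function('W')(90), Pow(-47614, -1))) = Add(Mul(Mul(65, Pow(-209, -1)), Pow(-203, -1)), Mul(Add(-68, Mul(2, Pow(90, 2))), Pow(-47614, -1))) = Add(Mul(Mul(65, Rational(-1, 209)), Rational(-1, 203)), Mul(Add(-68, Mul(2, 8100)), Rational(-1, 47614))) = Add(Mul(Rational(-65, 209), Rational(-1, 203)), Mul(Add(-68, 16200), Rational(-1, 47614))) = Add(Rational(65, 42427), Mul(16132, Rational(-1, 47614))) = Add(Rational(65, 42427), Rational(-8066, 23807)) = Rational(-365917, 1084919)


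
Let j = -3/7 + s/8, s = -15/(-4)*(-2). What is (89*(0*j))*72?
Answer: 0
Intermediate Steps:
s = -15/2 (s = -15*(-1)/4*(-2) = -3*(-5/4)*(-2) = (15/4)*(-2) = -15/2 ≈ -7.5000)
j = -153/112 (j = -3/7 - 15/2/8 = -3*⅐ - 15/2*⅛ = -3/7 - 15/16 = -153/112 ≈ -1.3661)
(89*(0*j))*72 = (89*(0*(-153/112)))*72 = (89*0)*72 = 0*72 = 0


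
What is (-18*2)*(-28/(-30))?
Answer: -168/5 ≈ -33.600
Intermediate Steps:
(-18*2)*(-28/(-30)) = -(-1008)*(-1)/30 = -36*14/15 = -168/5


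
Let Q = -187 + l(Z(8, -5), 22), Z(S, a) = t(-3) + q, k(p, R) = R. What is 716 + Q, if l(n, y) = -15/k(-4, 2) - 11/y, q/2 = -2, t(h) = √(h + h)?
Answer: 521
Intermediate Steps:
t(h) = √2*√h (t(h) = √(2*h) = √2*√h)
q = -4 (q = 2*(-2) = -4)
Z(S, a) = -4 + I*√6 (Z(S, a) = √2*√(-3) - 4 = √2*(I*√3) - 4 = I*√6 - 4 = -4 + I*√6)
l(n, y) = -15/2 - 11/y
Q = -195 (Q = -187 + (-15/2 - 11/22) = -187 + (-15/2 - 11*1/22) = -187 + (-15/2 - ½) = -187 - 8 = -195)
716 + Q = 716 - 195 = 521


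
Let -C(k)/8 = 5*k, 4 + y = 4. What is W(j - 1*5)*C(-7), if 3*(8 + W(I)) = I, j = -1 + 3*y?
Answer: -2800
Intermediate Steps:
y = 0 (y = -4 + 4 = 0)
j = -1 (j = -1 + 3*0 = -1 + 0 = -1)
C(k) = -40*k
W(I) = -8 + I/3
W(j - 1*5)*C(-7) = (-8 + (-1 - 1*5)/3)*(-40*(-7)) = (-8 + (-1 - 5)/3)*280 = (-8 + (1/3)*(-6))*280 = (-8 - 2)*280 = -10*280 = -2800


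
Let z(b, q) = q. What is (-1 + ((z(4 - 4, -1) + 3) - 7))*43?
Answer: -258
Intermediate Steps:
(-1 + ((z(4 - 4, -1) + 3) - 7))*43 = (-1 + ((-1 + 3) - 7))*43 = (-1 + (2 - 7))*43 = (-1 - 5)*43 = -6*43 = -258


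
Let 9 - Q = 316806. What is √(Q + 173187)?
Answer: I*√143610 ≈ 378.96*I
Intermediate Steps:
Q = -316797 (Q = 9 - 1*316806 = 9 - 316806 = -316797)
√(Q + 173187) = √(-316797 + 173187) = √(-143610) = I*√143610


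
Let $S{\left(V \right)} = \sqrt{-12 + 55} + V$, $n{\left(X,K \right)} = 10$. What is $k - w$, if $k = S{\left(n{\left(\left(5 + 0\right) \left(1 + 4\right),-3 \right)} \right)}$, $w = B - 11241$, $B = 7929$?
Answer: $3322 + \sqrt{43} \approx 3328.6$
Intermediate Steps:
$S{\left(V \right)} = V + \sqrt{43}$ ($S{\left(V \right)} = \sqrt{43} + V = V + \sqrt{43}$)
$w = -3312$ ($w = 7929 - 11241 = -3312$)
$k = 10 + \sqrt{43} \approx 16.557$
$k - w = \left(10 + \sqrt{43}\right) - -3312 = \left(10 + \sqrt{43}\right) + 3312 = 3322 + \sqrt{43}$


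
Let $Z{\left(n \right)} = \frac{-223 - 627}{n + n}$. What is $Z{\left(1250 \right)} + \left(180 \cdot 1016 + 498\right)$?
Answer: $\frac{9168883}{50} \approx 1.8338 \cdot 10^{5}$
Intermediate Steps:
$Z{\left(n \right)} = - \frac{425}{n}$ ($Z{\left(n \right)} = - \frac{850}{2 n} = - 850 \frac{1}{2 n} = - \frac{425}{n}$)
$Z{\left(1250 \right)} + \left(180 \cdot 1016 + 498\right) = - \frac{425}{1250} + \left(180 \cdot 1016 + 498\right) = \left(-425\right) \frac{1}{1250} + \left(182880 + 498\right) = - \frac{17}{50} + 183378 = \frac{9168883}{50}$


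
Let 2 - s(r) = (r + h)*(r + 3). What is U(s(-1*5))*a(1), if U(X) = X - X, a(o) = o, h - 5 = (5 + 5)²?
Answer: 0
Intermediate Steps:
h = 105 (h = 5 + (5 + 5)² = 5 + 10² = 5 + 100 = 105)
s(r) = 2 - (3 + r)*(105 + r) (s(r) = 2 - (r + 105)*(r + 3) = 2 - (105 + r)*(3 + r) = 2 - (3 + r)*(105 + r))
U(X) = 0
U(s(-1*5))*a(1) = 0*1 = 0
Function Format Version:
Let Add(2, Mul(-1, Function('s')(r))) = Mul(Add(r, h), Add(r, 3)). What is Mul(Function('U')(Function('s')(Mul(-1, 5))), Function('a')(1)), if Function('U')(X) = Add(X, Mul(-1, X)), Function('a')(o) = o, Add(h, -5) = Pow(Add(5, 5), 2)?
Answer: 0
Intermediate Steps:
h = 105 (h = Add(5, Pow(Add(5, 5), 2)) = Add(5, Pow(10, 2)) = Add(5, 100) = 105)
Function('s')(r) = Add(2, Mul(-1, Add(3, r), Add(105, r))) (Function('s')(r) = Add(2, Mul(-1, Mul(Add(r, 105), Add(r, 3)))) = Add(2, Mul(-1, Mul(Add(105, r), Add(3, r)))) = Add(2, Mul(-1, Mul(Add(3, r), Add(105, r)))) = Add(2, Mul(-1, Add(3, r), Add(105, r))))
Function('U')(X) = 0
Mul(Function('U')(Function('s')(Mul(-1, 5))), Function('a')(1)) = Mul(0, 1) = 0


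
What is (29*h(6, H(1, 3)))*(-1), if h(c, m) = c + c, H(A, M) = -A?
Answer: -348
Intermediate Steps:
h(c, m) = 2*c
(29*h(6, H(1, 3)))*(-1) = (29*(2*6))*(-1) = (29*12)*(-1) = 348*(-1) = -348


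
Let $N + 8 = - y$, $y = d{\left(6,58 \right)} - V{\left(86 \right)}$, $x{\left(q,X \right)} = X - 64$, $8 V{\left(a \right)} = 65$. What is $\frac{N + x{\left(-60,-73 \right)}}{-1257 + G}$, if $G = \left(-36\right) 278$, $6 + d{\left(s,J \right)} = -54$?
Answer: $\frac{41}{6008} \approx 0.0068242$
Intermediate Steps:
$V{\left(a \right)} = \frac{65}{8}$ ($V{\left(a \right)} = \frac{1}{8} \cdot 65 = \frac{65}{8}$)
$x{\left(q,X \right)} = -64 + X$
$d{\left(s,J \right)} = -60$ ($d{\left(s,J \right)} = -6 - 54 = -60$)
$G = -10008$
$y = - \frac{545}{8}$ ($y = -60 - \frac{65}{8} = - \frac{545}{8} \approx -68.125$)
$N = \frac{481}{8}$ ($N = -8 - - \frac{545}{8} = -8 + \frac{545}{8} = \frac{481}{8} \approx 60.125$)
$\frac{N + x{\left(-60,-73 \right)}}{-1257 + G} = \frac{\frac{481}{8} - 137}{-1257 - 10008} = \frac{\frac{481}{8} - 137}{-11265} = \left(- \frac{615}{8}\right) \left(- \frac{1}{11265}\right) = \frac{41}{6008}$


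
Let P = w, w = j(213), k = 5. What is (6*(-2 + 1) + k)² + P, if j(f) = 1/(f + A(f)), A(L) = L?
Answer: 427/426 ≈ 1.0023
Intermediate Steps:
j(f) = 1/(2*f) (j(f) = 1/(f + f) = 1/(2*f))
w = 1/426 (w = (½)/213 = (½)*(1/213) = 1/426 ≈ 0.0023474)
P = 1/426 ≈ 0.0023474
(6*(-2 + 1) + k)² + P = (6*(-2 + 1) + 5)² + 1/426 = (6*(-1) + 5)² + 1/426 = (-6 + 5)² + 1/426 = (-1)² + 1/426 = 1 + 1/426 = 427/426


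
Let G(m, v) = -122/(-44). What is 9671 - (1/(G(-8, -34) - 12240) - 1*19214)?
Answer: 7776390837/269219 ≈ 28885.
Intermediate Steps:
G(m, v) = 61/22 (G(m, v) = -122*(-1/44) = 61/22)
9671 - (1/(G(-8, -34) - 12240) - 1*19214) = 9671 - (1/(61/22 - 12240) - 1*19214) = 9671 - (1/(-269219/22) - 19214) = 9671 - (-22/269219 - 19214) = 9671 - 1*(-5172773888/269219) = 9671 + 5172773888/269219 = 7776390837/269219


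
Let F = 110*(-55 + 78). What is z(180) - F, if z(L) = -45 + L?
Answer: -2395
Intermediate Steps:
F = 2530 (F = 110*23 = 2530)
z(180) - F = (-45 + 180) - 1*2530 = 135 - 2530 = -2395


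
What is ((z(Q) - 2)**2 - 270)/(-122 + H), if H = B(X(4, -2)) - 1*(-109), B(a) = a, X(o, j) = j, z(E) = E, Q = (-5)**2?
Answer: -259/15 ≈ -17.267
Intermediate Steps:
Q = 25
H = 107 (H = -2 - 1*(-109) = -2 + 109 = 107)
((z(Q) - 2)**2 - 270)/(-122 + H) = ((25 - 2)**2 - 270)/(-122 + 107) = (23**2 - 270)/(-15) = (529 - 270)*(-1/15) = 259*(-1/15) = -259/15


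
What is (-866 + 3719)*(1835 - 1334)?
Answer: 1429353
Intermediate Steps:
(-866 + 3719)*(1835 - 1334) = 2853*501 = 1429353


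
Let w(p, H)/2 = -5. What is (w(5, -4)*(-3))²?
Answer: 900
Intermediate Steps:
w(p, H) = -10 (w(p, H) = 2*(-5) = -10)
(w(5, -4)*(-3))² = (-10*(-3))² = 30² = 900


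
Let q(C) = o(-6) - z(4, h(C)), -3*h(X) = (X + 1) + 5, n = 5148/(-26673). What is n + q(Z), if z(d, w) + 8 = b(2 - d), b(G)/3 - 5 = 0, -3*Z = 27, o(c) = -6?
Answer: -117299/8891 ≈ -13.193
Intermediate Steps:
Z = -9 (Z = -⅓*27 = -9)
b(G) = 15 (b(G) = 15 + 3*0 = 15 + 0 = 15)
n = -1716/8891 (n = 5148*(-1/26673) = -1716/8891 ≈ -0.19300)
h(X) = -2 - X/3 (h(X) = -((X + 1) + 5)/3 = -((1 + X) + 5)/3 = -(6 + X)/3 = -2 - X/3)
z(d, w) = 7 (z(d, w) = -8 + 15 = 7)
q(C) = -13 (q(C) = -6 - 1*7 = -6 - 7 = -13)
n + q(Z) = -1716/8891 - 13 = -117299/8891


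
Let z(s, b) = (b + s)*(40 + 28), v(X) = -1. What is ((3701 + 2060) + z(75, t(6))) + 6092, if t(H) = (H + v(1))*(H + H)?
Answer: 21033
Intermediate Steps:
t(H) = 2*H*(-1 + H) (t(H) = (H - 1)*(H + H) = (-1 + H)*(2*H) = 2*H*(-1 + H))
z(s, b) = 68*b + 68*s (z(s, b) = (b + s)*68 = 68*b + 68*s)
((3701 + 2060) + z(75, t(6))) + 6092 = ((3701 + 2060) + (68*(2*6*(-1 + 6)) + 68*75)) + 6092 = (5761 + (68*(2*6*5) + 5100)) + 6092 = (5761 + (68*60 + 5100)) + 6092 = (5761 + (4080 + 5100)) + 6092 = (5761 + 9180) + 6092 = 14941 + 6092 = 21033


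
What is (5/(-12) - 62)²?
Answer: 561001/144 ≈ 3895.8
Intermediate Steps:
(5/(-12) - 62)² = (-1/12*5 - 62)² = (-5/12 - 62)² = (-749/12)² = 561001/144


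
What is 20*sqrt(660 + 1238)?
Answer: 20*sqrt(1898) ≈ 871.32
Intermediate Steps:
20*sqrt(660 + 1238) = 20*sqrt(1898)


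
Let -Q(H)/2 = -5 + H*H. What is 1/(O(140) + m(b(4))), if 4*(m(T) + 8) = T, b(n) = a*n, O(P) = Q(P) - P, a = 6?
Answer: -1/39332 ≈ -2.5425e-5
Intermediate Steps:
Q(H) = 10 - 2*H² (Q(H) = -2*(-5 + H*H) = -2*(-5 + H²) = 10 - 2*H²)
O(P) = 10 - P - 2*P² (O(P) = (10 - 2*P²) - P = 10 - P - 2*P²)
b(n) = 6*n
m(T) = -8 + T/4
1/(O(140) + m(b(4))) = 1/((10 - 1*140 - 2*140²) + (-8 + (6*4)/4)) = 1/((10 - 140 - 2*19600) + (-8 + (¼)*24)) = 1/((10 - 140 - 39200) + (-8 + 6)) = 1/(-39330 - 2) = 1/(-39332) = -1/39332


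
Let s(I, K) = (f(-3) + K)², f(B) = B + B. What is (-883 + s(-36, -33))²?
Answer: 407044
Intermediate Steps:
f(B) = 2*B
s(I, K) = (-6 + K)² (s(I, K) = (2*(-3) + K)² = (-6 + K)²)
(-883 + s(-36, -33))² = (-883 + (-6 - 33)²)² = (-883 + (-39)²)² = (-883 + 1521)² = 638² = 407044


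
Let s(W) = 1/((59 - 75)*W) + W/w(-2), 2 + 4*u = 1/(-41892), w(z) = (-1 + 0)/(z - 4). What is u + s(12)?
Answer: 15973651/223424 ≈ 71.495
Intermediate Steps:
w(z) = -1/(-4 + z)
u = -83785/167568 (u = -½ + (¼)/(-41892) = -½ + (¼)*(-1/41892) = -½ - 1/167568 = -83785/167568 ≈ -0.50001)
s(W) = 6*W - 1/(16*W) (s(W) = 1/((59 - 75)*W) + W/((-1/(-4 - 2))) = 1/((-16)*W) + W/((-1/(-6))) = -1/(16*W) + W/((-1*(-⅙))) = -1/(16*W) + W/(⅙) = -1/(16*W) + W*6 = -1/(16*W) + 6*W = 6*W - 1/(16*W))
u + s(12) = -83785/167568 + (6*12 - 1/16/12) = -83785/167568 + (72 - 1/16*1/12) = -83785/167568 + (72 - 1/192) = -83785/167568 + 13823/192 = 15973651/223424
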